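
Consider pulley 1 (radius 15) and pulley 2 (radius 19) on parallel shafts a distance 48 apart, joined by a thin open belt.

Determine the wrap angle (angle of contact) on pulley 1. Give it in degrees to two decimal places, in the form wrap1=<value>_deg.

wrap1=170.44_deg

open belt: β = asin((r2−r1)/C) = asin(4/48) = 4.7802°
wrap1 = π − 2β = 170.4396°
wrap2 = π + 2β = 189.5604°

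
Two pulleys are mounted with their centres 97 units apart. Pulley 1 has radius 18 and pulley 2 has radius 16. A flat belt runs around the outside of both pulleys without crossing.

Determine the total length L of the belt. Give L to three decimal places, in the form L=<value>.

open belt: β = asin((r2−r1)/C) = asin(-2/97) = -1.1814°
wrap1 = π − 2β = 182.3629°
wrap2 = π + 2β = 177.6371°
tangent length = C·cosβ = 96.9794
L = r1·wrap1 + r2·wrap2 + 2·C·cosβ = 18·3.1828 + 16·3.1004 + 2·96.9794 = 300.8554

L=300.855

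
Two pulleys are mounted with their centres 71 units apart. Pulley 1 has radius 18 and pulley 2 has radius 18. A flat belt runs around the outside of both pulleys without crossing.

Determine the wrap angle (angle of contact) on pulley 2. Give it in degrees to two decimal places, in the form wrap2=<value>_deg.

open belt: β = asin((r2−r1)/C) = asin(0/71) = 0.0000°
wrap1 = π − 2β = 180.0000°
wrap2 = π + 2β = 180.0000°

wrap2=180.00_deg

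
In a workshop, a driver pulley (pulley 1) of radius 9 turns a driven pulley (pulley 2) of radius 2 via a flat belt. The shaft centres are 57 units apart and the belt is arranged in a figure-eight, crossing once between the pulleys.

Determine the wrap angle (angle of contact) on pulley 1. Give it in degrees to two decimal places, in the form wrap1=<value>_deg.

wrap1=202.25_deg

crossed belt: β = asin((r1+r2)/C) = asin(11/57) = 11.1269°
wrap1 = wrap2 = π + 2β = 202.2538°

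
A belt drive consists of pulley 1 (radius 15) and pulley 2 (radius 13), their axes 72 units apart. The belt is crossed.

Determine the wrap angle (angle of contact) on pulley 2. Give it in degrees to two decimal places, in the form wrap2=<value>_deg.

crossed belt: β = asin((r1+r2)/C) = asin(28/72) = 22.8854°
wrap1 = wrap2 = π + 2β = 225.7708°

wrap2=225.77_deg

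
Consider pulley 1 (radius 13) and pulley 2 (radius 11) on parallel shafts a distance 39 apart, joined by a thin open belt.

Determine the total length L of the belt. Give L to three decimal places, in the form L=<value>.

L=153.501

open belt: β = asin((r2−r1)/C) = asin(-2/39) = -2.9395°
wrap1 = π − 2β = 185.8791°
wrap2 = π + 2β = 174.1209°
tangent length = C·cosβ = 38.9487
L = r1·wrap1 + r2·wrap2 + 2·C·cosβ = 13·3.2442 + 11·3.0390 + 2·38.9487 = 153.5008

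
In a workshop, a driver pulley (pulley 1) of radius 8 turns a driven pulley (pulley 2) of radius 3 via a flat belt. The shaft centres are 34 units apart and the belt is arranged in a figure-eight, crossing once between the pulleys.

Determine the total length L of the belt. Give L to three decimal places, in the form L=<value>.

L=106.148

crossed belt: β = asin((r1+r2)/C) = asin(11/34) = 18.8765°
wrap1 = wrap2 = π + 2β = 217.7530°
tangent length = C·cosβ = 32.1714
L = (r1+r2)·wrap + 2·C·cosβ = 11·3.8005 + 2·32.1714 = 106.1484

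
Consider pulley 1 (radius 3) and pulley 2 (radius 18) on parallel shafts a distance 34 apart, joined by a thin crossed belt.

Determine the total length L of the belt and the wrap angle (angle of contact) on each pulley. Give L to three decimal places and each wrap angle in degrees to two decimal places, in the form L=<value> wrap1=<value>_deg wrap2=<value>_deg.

crossed belt: β = asin((r1+r2)/C) = asin(21/34) = 38.1445°
wrap1 = wrap2 = π + 2β = 256.2890°
tangent length = C·cosβ = 26.7395
L = (r1+r2)·wrap + 2·C·cosβ = 21·4.4731 + 2·26.7395 = 147.4138

L=147.414 wrap1=256.29_deg wrap2=256.29_deg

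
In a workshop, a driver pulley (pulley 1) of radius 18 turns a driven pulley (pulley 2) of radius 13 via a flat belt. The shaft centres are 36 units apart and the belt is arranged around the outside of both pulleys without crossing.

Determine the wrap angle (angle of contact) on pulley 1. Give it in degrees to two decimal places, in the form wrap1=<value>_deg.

open belt: β = asin((r2−r1)/C) = asin(-5/36) = -7.9836°
wrap1 = π − 2β = 195.9671°
wrap2 = π + 2β = 164.0329°

wrap1=195.97_deg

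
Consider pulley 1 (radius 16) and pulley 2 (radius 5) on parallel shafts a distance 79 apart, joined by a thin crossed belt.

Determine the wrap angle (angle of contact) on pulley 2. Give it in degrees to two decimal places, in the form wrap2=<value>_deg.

wrap2=210.83_deg

crossed belt: β = asin((r1+r2)/C) = asin(21/79) = 15.4158°
wrap1 = wrap2 = π + 2β = 210.8317°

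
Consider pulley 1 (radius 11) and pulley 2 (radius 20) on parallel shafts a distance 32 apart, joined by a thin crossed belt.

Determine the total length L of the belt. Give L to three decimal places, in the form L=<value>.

crossed belt: β = asin((r1+r2)/C) = asin(31/32) = 75.6385°
wrap1 = wrap2 = π + 2β = 331.2770°
tangent length = C·cosβ = 7.9373
L = (r1+r2)·wrap + 2·C·cosβ = 31·5.7819 + 2·7.9373 = 195.1126

L=195.113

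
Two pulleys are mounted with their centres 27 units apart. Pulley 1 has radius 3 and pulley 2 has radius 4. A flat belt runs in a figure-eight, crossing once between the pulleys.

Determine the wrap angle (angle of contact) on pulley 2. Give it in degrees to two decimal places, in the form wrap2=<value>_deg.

crossed belt: β = asin((r1+r2)/C) = asin(7/27) = 15.0261°
wrap1 = wrap2 = π + 2β = 210.0522°

wrap2=210.05_deg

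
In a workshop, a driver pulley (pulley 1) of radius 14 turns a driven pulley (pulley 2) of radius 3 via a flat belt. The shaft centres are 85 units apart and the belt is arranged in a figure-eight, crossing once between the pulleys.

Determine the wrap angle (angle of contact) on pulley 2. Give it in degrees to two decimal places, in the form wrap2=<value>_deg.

crossed belt: β = asin((r1+r2)/C) = asin(17/85) = 11.5370°
wrap1 = wrap2 = π + 2β = 203.0739°

wrap2=203.07_deg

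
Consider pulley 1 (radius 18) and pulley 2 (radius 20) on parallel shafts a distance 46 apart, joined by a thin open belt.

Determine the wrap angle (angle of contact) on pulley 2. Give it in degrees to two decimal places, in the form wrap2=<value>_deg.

wrap2=184.98_deg

open belt: β = asin((r2−r1)/C) = asin(2/46) = 2.4919°
wrap1 = π − 2β = 175.0162°
wrap2 = π + 2β = 184.9838°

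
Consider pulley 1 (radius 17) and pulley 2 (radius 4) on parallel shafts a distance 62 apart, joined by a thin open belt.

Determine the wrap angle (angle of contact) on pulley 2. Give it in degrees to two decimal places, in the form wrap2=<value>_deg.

open belt: β = asin((r2−r1)/C) = asin(-13/62) = -12.1034°
wrap1 = π − 2β = 204.2069°
wrap2 = π + 2β = 155.7931°

wrap2=155.79_deg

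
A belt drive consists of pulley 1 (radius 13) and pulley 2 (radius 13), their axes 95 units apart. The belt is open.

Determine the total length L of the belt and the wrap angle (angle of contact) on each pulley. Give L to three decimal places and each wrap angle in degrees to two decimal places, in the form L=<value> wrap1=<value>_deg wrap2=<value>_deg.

open belt: β = asin((r2−r1)/C) = asin(0/95) = 0.0000°
wrap1 = π − 2β = 180.0000°
wrap2 = π + 2β = 180.0000°
tangent length = C·cosβ = 95.0000
L = r1·wrap1 + r2·wrap2 + 2·C·cosβ = 13·3.1416 + 13·3.1416 + 2·95.0000 = 271.6814

L=271.681 wrap1=180.00_deg wrap2=180.00_deg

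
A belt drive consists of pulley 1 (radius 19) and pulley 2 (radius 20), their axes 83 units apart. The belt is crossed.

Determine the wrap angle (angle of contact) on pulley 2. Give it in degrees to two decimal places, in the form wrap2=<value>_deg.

crossed belt: β = asin((r1+r2)/C) = asin(39/83) = 28.0265°
wrap1 = wrap2 = π + 2β = 236.0530°

wrap2=236.05_deg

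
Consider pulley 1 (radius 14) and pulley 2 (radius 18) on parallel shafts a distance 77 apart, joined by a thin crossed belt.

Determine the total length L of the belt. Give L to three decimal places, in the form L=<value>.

crossed belt: β = asin((r1+r2)/C) = asin(32/77) = 24.5561°
wrap1 = wrap2 = π + 2β = 229.1123°
tangent length = C·cosβ = 70.0357
L = (r1+r2)·wrap + 2·C·cosβ = 32·3.9988 + 2·70.0357 = 268.0318

L=268.032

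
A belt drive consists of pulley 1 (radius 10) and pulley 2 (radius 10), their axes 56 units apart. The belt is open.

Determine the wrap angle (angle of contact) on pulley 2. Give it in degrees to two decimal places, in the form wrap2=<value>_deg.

open belt: β = asin((r2−r1)/C) = asin(0/56) = 0.0000°
wrap1 = π − 2β = 180.0000°
wrap2 = π + 2β = 180.0000°

wrap2=180.00_deg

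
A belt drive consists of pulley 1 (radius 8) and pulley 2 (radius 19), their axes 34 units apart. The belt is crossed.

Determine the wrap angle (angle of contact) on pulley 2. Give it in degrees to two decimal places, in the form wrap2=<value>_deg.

crossed belt: β = asin((r1+r2)/C) = asin(27/34) = 52.5720°
wrap1 = wrap2 = π + 2β = 285.1440°

wrap2=285.14_deg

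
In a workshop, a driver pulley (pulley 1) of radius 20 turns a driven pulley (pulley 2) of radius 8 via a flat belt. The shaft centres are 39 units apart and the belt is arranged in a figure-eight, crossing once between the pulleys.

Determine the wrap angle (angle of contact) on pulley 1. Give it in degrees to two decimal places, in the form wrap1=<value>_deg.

crossed belt: β = asin((r1+r2)/C) = asin(28/39) = 45.8854°
wrap1 = wrap2 = π + 2β = 271.7708°

wrap1=271.77_deg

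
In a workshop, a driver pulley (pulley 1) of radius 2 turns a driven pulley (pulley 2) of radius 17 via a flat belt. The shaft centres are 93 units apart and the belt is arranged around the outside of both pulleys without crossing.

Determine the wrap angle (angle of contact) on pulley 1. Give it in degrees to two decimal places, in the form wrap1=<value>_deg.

wrap1=161.44_deg

open belt: β = asin((r2−r1)/C) = asin(15/93) = 9.2818°
wrap1 = π − 2β = 161.4364°
wrap2 = π + 2β = 198.5636°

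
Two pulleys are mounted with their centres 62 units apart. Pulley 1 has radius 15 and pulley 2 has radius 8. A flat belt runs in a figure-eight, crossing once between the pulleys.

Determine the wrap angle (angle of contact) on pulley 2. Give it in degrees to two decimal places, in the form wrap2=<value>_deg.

wrap2=223.55_deg

crossed belt: β = asin((r1+r2)/C) = asin(23/62) = 21.7753°
wrap1 = wrap2 = π + 2β = 223.5506°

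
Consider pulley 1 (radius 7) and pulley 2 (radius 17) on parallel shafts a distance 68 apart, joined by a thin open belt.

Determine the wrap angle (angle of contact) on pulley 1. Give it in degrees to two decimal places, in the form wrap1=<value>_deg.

wrap1=163.09_deg

open belt: β = asin((r2−r1)/C) = asin(10/68) = 8.4565°
wrap1 = π − 2β = 163.0870°
wrap2 = π + 2β = 196.9130°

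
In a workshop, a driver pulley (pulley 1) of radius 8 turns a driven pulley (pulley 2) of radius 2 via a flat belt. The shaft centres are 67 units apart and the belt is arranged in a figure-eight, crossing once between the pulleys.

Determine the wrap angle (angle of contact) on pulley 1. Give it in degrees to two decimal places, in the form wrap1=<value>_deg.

wrap1=197.17_deg

crossed belt: β = asin((r1+r2)/C) = asin(10/67) = 8.5837°
wrap1 = wrap2 = π + 2β = 197.1674°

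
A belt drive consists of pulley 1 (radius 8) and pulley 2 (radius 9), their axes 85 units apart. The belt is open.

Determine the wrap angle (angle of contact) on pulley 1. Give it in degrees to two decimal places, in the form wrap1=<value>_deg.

wrap1=178.65_deg

open belt: β = asin((r2−r1)/C) = asin(1/85) = 0.6741°
wrap1 = π − 2β = 178.6518°
wrap2 = π + 2β = 181.3482°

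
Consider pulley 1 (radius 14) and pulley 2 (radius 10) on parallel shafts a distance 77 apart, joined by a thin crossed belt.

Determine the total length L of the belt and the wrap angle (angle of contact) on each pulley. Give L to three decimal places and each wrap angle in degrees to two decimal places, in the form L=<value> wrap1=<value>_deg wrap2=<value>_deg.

L=236.941 wrap1=216.32_deg wrap2=216.32_deg

crossed belt: β = asin((r1+r2)/C) = asin(24/77) = 18.1610°
wrap1 = wrap2 = π + 2β = 216.3220°
tangent length = C·cosβ = 73.1642
L = (r1+r2)·wrap + 2·C·cosβ = 24·3.7755 + 2·73.1642 = 236.9411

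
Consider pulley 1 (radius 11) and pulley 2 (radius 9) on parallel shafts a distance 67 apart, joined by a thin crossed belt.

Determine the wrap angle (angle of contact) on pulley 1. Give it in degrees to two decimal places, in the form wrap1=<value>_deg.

crossed belt: β = asin((r1+r2)/C) = asin(20/67) = 17.3680°
wrap1 = wrap2 = π + 2β = 214.7360°

wrap1=214.74_deg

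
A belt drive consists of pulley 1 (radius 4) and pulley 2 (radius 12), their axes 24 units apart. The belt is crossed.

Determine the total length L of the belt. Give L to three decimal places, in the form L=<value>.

crossed belt: β = asin((r1+r2)/C) = asin(16/24) = 41.8103°
wrap1 = wrap2 = π + 2β = 263.6206°
tangent length = C·cosβ = 17.8885
L = (r1+r2)·wrap + 2·C·cosβ = 16·4.6010 + 2·17.8885 = 109.3939

L=109.394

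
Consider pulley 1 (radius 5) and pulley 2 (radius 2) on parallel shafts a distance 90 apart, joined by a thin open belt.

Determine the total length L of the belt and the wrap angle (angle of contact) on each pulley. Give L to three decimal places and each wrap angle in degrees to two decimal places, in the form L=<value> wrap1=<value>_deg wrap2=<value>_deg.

L=202.091 wrap1=183.82_deg wrap2=176.18_deg

open belt: β = asin((r2−r1)/C) = asin(-3/90) = -1.9102°
wrap1 = π − 2β = 183.8204°
wrap2 = π + 2β = 176.1796°
tangent length = C·cosβ = 89.9500
L = r1·wrap1 + r2·wrap2 + 2·C·cosβ = 5·3.2083 + 2·3.0749 + 2·89.9500 = 202.0912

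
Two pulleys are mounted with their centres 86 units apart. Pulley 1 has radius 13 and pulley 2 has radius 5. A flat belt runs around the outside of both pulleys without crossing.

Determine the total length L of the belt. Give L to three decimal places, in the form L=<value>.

L=229.293

open belt: β = asin((r2−r1)/C) = asin(-8/86) = -5.3376°
wrap1 = π − 2β = 190.6751°
wrap2 = π + 2β = 169.3249°
tangent length = C·cosβ = 85.6271
L = r1·wrap1 + r2·wrap2 + 2·C·cosβ = 13·3.3279 + 5·2.9553 + 2·85.6271 = 229.2934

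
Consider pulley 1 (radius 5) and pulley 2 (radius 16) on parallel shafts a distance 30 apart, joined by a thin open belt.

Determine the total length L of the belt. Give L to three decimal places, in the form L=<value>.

open belt: β = asin((r2−r1)/C) = asin(11/30) = 21.5102°
wrap1 = π − 2β = 136.9796°
wrap2 = π + 2β = 223.0204°
tangent length = C·cosβ = 27.9106
L = r1·wrap1 + r2·wrap2 + 2·C·cosβ = 5·2.3907 + 16·3.8924 + 2·27.9106 = 130.0539

L=130.054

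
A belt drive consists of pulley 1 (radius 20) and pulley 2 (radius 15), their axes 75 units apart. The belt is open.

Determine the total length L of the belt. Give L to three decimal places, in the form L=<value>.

open belt: β = asin((r2−r1)/C) = asin(-5/75) = -3.8226°
wrap1 = π − 2β = 187.6451°
wrap2 = π + 2β = 172.3549°
tangent length = C·cosβ = 74.8331
L = r1·wrap1 + r2·wrap2 + 2·C·cosβ = 20·3.2750 + 15·3.0082 + 2·74.8331 = 260.2892

L=260.289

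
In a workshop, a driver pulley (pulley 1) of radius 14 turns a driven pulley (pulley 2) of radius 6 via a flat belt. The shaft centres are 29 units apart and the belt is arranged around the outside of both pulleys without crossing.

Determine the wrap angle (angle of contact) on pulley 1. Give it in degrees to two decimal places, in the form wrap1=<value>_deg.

wrap1=212.03_deg

open belt: β = asin((r2−r1)/C) = asin(-8/29) = -16.0134°
wrap1 = π − 2β = 212.0268°
wrap2 = π + 2β = 147.9732°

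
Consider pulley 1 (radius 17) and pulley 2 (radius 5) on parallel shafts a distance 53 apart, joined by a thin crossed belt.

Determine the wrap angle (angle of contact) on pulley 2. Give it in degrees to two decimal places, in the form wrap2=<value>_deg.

wrap2=229.05_deg

crossed belt: β = asin((r1+r2)/C) = asin(22/53) = 24.5253°
wrap1 = wrap2 = π + 2β = 229.0505°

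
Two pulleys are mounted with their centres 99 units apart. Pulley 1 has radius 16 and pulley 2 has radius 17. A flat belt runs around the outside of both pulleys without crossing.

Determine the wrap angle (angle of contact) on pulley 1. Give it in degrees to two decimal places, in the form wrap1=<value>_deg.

open belt: β = asin((r2−r1)/C) = asin(1/99) = 0.5788°
wrap1 = π − 2β = 178.8425°
wrap2 = π + 2β = 181.1575°

wrap1=178.84_deg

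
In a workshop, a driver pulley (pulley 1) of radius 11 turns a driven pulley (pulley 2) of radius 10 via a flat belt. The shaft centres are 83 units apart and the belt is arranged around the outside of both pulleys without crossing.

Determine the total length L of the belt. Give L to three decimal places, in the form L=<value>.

L=231.985

open belt: β = asin((r2−r1)/C) = asin(-1/83) = -0.6903°
wrap1 = π − 2β = 181.3807°
wrap2 = π + 2β = 178.6193°
tangent length = C·cosβ = 82.9940
L = r1·wrap1 + r2·wrap2 + 2·C·cosβ = 11·3.1657 + 10·3.1175 + 2·82.9940 = 231.9855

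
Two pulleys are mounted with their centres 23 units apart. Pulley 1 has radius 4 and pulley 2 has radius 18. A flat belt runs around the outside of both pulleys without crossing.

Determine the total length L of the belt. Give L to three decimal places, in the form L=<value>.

open belt: β = asin((r2−r1)/C) = asin(14/23) = 37.4952°
wrap1 = π − 2β = 105.0095°
wrap2 = π + 2β = 254.9905°
tangent length = C·cosβ = 18.2483
L = r1·wrap1 + r2·wrap2 + 2·C·cosβ = 4·1.8328 + 18·4.4504 + 2·18.2483 = 123.9352

L=123.935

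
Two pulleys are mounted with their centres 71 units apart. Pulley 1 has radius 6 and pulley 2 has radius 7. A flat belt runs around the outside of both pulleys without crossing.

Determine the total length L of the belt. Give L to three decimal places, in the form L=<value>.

L=182.855

open belt: β = asin((r2−r1)/C) = asin(1/71) = 0.8070°
wrap1 = π − 2β = 178.3860°
wrap2 = π + 2β = 181.6140°
tangent length = C·cosβ = 70.9930
L = r1·wrap1 + r2·wrap2 + 2·C·cosβ = 6·3.1134 + 7·3.1698 + 2·70.9930 = 182.8548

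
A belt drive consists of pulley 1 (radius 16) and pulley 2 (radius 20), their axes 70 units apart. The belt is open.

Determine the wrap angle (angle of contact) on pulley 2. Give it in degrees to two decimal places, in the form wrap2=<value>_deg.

open belt: β = asin((r2−r1)/C) = asin(4/70) = 3.2758°
wrap1 = π − 2β = 173.4483°
wrap2 = π + 2β = 186.5517°

wrap2=186.55_deg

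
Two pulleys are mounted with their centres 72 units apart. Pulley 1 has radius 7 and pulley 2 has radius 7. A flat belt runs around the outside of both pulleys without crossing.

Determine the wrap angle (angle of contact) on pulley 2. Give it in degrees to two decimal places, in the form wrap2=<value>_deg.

wrap2=180.00_deg

open belt: β = asin((r2−r1)/C) = asin(0/72) = 0.0000°
wrap1 = π − 2β = 180.0000°
wrap2 = π + 2β = 180.0000°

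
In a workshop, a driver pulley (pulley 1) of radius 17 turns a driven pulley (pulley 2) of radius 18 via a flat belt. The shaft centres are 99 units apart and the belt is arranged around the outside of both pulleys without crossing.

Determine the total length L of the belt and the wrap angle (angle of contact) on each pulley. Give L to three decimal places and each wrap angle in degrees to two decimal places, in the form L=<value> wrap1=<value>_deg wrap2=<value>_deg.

open belt: β = asin((r2−r1)/C) = asin(1/99) = 0.5788°
wrap1 = π − 2β = 178.8425°
wrap2 = π + 2β = 181.1575°
tangent length = C·cosβ = 98.9949
L = r1·wrap1 + r2·wrap2 + 2·C·cosβ = 17·3.1214 + 18·3.1618 + 2·98.9949 = 307.9658

L=307.966 wrap1=178.84_deg wrap2=181.16_deg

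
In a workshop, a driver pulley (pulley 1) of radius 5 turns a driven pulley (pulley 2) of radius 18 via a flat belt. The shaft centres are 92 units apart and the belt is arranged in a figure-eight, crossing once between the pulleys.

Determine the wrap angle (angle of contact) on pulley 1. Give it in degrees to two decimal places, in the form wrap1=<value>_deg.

wrap1=208.96_deg

crossed belt: β = asin((r1+r2)/C) = asin(23/92) = 14.4775°
wrap1 = wrap2 = π + 2β = 208.9550°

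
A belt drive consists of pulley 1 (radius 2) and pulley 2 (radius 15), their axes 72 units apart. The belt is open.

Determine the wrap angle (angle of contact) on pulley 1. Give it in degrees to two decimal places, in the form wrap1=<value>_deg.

open belt: β = asin((r2−r1)/C) = asin(13/72) = 10.4021°
wrap1 = π − 2β = 159.1958°
wrap2 = π + 2β = 200.8042°

wrap1=159.20_deg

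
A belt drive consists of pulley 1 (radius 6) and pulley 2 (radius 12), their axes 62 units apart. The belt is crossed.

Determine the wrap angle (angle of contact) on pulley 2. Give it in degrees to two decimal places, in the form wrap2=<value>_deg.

crossed belt: β = asin((r1+r2)/C) = asin(18/62) = 16.8773°
wrap1 = wrap2 = π + 2β = 213.7545°

wrap2=213.75_deg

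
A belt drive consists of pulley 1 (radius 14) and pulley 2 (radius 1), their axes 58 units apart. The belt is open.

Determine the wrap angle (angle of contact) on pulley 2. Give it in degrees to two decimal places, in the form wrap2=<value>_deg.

wrap2=154.10_deg

open belt: β = asin((r2−r1)/C) = asin(-13/58) = -12.9522°
wrap1 = π − 2β = 205.9044°
wrap2 = π + 2β = 154.0956°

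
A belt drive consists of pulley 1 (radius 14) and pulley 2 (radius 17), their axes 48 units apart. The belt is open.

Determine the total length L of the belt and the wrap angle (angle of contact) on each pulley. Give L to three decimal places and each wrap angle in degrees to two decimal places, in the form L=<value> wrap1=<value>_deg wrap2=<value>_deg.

open belt: β = asin((r2−r1)/C) = asin(3/48) = 3.5833°
wrap1 = π − 2β = 172.8334°
wrap2 = π + 2β = 187.1666°
tangent length = C·cosβ = 47.9062
L = r1·wrap1 + r2·wrap2 + 2·C·cosβ = 14·3.0165 + 17·3.2667 + 2·47.9062 = 193.5769

L=193.577 wrap1=172.83_deg wrap2=187.17_deg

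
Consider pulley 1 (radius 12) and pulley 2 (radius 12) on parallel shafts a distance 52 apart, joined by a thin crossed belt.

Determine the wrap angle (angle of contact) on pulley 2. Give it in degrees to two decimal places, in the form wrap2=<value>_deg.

crossed belt: β = asin((r1+r2)/C) = asin(24/52) = 27.4864°
wrap1 = wrap2 = π + 2β = 234.9729°

wrap2=234.97_deg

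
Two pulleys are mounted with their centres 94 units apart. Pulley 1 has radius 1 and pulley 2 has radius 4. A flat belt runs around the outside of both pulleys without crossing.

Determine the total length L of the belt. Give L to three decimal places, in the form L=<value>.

L=203.804

open belt: β = asin((r2−r1)/C) = asin(3/94) = 1.8289°
wrap1 = π − 2β = 176.3422°
wrap2 = π + 2β = 183.6578°
tangent length = C·cosβ = 93.9521
L = r1·wrap1 + r2·wrap2 + 2·C·cosβ = 1·3.0778 + 4·3.2054 + 2·93.9521 = 203.8037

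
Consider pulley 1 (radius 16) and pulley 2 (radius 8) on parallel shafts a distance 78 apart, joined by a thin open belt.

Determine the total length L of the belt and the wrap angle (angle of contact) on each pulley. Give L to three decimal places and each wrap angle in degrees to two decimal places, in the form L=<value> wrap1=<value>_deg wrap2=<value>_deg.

L=232.219 wrap1=191.77_deg wrap2=168.23_deg

open belt: β = asin((r2−r1)/C) = asin(-8/78) = -5.8868°
wrap1 = π − 2β = 191.7737°
wrap2 = π + 2β = 168.2263°
tangent length = C·cosβ = 77.5887
L = r1·wrap1 + r2·wrap2 + 2·C·cosβ = 16·3.3471 + 8·2.9361 + 2·77.5887 = 232.2195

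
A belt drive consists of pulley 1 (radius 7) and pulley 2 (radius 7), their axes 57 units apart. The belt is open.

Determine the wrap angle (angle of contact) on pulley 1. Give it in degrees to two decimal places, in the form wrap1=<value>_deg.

open belt: β = asin((r2−r1)/C) = asin(0/57) = 0.0000°
wrap1 = π − 2β = 180.0000°
wrap2 = π + 2β = 180.0000°

wrap1=180.00_deg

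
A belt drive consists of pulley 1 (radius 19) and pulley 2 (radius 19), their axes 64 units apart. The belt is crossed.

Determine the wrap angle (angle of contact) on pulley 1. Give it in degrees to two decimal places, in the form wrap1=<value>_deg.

crossed belt: β = asin((r1+r2)/C) = asin(38/64) = 36.4236°
wrap1 = wrap2 = π + 2β = 252.8471°

wrap1=252.85_deg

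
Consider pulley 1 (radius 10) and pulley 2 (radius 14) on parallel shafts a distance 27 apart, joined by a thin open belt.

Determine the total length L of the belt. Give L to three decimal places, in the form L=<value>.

L=129.992

open belt: β = asin((r2−r1)/C) = asin(4/27) = 8.5196°
wrap1 = π − 2β = 162.9608°
wrap2 = π + 2β = 197.0392°
tangent length = C·cosβ = 26.7021
L = r1·wrap1 + r2·wrap2 + 2·C·cosβ = 10·2.8442 + 14·3.4390 + 2·26.7021 = 129.9919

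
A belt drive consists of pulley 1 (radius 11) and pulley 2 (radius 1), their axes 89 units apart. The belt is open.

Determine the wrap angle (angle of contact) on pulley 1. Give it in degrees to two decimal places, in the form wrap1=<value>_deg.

wrap1=192.90_deg

open belt: β = asin((r2−r1)/C) = asin(-10/89) = -6.4514°
wrap1 = π − 2β = 192.9027°
wrap2 = π + 2β = 167.0973°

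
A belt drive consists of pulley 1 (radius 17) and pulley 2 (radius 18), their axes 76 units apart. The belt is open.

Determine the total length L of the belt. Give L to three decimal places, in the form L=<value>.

L=261.969

open belt: β = asin((r2−r1)/C) = asin(1/76) = 0.7539°
wrap1 = π − 2β = 178.4922°
wrap2 = π + 2β = 181.5078°
tangent length = C·cosβ = 75.9934
L = r1·wrap1 + r2·wrap2 + 2·C·cosβ = 17·3.1153 + 18·3.1679 + 2·75.9934 = 261.9689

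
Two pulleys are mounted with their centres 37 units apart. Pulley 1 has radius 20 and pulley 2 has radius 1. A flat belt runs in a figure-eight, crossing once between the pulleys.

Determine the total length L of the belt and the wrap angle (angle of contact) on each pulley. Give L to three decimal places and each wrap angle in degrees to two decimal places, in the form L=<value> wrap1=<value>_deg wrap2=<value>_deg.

crossed belt: β = asin((r1+r2)/C) = asin(21/37) = 34.5808°
wrap1 = wrap2 = π + 2β = 249.1616°
tangent length = C·cosβ = 30.4631
L = (r1+r2)·wrap + 2·C·cosβ = 21·4.3487 + 2·30.4631 = 152.2487

L=152.249 wrap1=249.16_deg wrap2=249.16_deg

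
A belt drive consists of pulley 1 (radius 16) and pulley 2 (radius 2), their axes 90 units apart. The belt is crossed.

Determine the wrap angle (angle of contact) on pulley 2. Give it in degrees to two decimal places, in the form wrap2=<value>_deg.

crossed belt: β = asin((r1+r2)/C) = asin(18/90) = 11.5370°
wrap1 = wrap2 = π + 2β = 203.0739°

wrap2=203.07_deg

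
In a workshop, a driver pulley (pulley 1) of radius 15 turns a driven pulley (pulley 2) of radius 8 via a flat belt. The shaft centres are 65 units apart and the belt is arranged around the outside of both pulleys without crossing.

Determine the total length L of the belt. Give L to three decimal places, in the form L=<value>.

L=203.011

open belt: β = asin((r2−r1)/C) = asin(-7/65) = -6.1823°
wrap1 = π − 2β = 192.3646°
wrap2 = π + 2β = 167.6354°
tangent length = C·cosβ = 64.6220
L = r1·wrap1 + r2·wrap2 + 2·C·cosβ = 15·3.3574 + 8·2.9258 + 2·64.6220 = 203.0112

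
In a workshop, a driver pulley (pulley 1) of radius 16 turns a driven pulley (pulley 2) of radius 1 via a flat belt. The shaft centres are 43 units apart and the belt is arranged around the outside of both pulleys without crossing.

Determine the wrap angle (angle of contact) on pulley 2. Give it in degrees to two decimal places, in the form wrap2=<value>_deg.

open belt: β = asin((r2−r1)/C) = asin(-15/43) = -20.4162°
wrap1 = π − 2β = 220.8324°
wrap2 = π + 2β = 139.1676°

wrap2=139.17_deg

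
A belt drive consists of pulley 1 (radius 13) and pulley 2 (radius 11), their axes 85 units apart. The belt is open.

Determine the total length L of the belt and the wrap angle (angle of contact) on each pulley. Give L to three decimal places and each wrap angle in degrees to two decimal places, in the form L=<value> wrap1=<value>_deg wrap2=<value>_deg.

open belt: β = asin((r2−r1)/C) = asin(-2/85) = -1.3483°
wrap1 = π − 2β = 182.6965°
wrap2 = π + 2β = 177.3035°
tangent length = C·cosβ = 84.9765
L = r1·wrap1 + r2·wrap2 + 2·C·cosβ = 13·3.1887 + 11·3.0945 + 2·84.9765 = 245.4453

L=245.445 wrap1=182.70_deg wrap2=177.30_deg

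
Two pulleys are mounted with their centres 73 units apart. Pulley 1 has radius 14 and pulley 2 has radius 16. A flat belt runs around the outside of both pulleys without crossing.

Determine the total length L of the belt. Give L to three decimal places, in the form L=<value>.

L=240.303

open belt: β = asin((r2−r1)/C) = asin(2/73) = 1.5699°
wrap1 = π − 2β = 176.8601°
wrap2 = π + 2β = 183.1399°
tangent length = C·cosβ = 72.9726
L = r1·wrap1 + r2·wrap2 + 2·C·cosβ = 14·3.0868 + 16·3.1964 + 2·72.9726 = 240.3026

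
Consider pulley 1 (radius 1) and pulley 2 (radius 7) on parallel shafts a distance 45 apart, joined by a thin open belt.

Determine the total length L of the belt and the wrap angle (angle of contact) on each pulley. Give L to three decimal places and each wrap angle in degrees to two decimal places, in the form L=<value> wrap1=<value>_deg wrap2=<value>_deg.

L=115.934 wrap1=164.68_deg wrap2=195.32_deg

open belt: β = asin((r2−r1)/C) = asin(6/45) = 7.6623°
wrap1 = π − 2β = 164.6755°
wrap2 = π + 2β = 195.3245°
tangent length = C·cosβ = 44.5982
L = r1·wrap1 + r2·wrap2 + 2·C·cosβ = 1·2.8741 + 7·3.4091 + 2·44.5982 = 115.9339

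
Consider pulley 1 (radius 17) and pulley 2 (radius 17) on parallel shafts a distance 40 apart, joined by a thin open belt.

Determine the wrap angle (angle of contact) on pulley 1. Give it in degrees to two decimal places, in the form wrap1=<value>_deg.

open belt: β = asin((r2−r1)/C) = asin(0/40) = 0.0000°
wrap1 = π − 2β = 180.0000°
wrap2 = π + 2β = 180.0000°

wrap1=180.00_deg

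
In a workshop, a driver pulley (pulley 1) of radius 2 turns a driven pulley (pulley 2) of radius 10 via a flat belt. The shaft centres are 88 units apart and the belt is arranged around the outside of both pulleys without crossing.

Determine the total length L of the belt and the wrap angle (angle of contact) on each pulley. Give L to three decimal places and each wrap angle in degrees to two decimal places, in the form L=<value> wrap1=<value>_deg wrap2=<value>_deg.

open belt: β = asin((r2−r1)/C) = asin(8/88) = 5.2159°
wrap1 = π − 2β = 169.5682°
wrap2 = π + 2β = 190.4318°
tangent length = C·cosβ = 87.6356
L = r1·wrap1 + r2·wrap2 + 2·C·cosβ = 2·2.9595 + 10·3.3237 + 2·87.6356 = 214.4269

L=214.427 wrap1=169.57_deg wrap2=190.43_deg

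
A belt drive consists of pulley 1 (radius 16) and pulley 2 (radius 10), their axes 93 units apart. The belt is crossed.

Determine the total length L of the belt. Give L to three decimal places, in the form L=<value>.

L=274.999

crossed belt: β = asin((r1+r2)/C) = asin(26/93) = 16.2345°
wrap1 = wrap2 = π + 2β = 212.4691°
tangent length = C·cosβ = 89.2917
L = (r1+r2)·wrap + 2·C·cosβ = 26·3.7083 + 2·89.2917 = 274.9987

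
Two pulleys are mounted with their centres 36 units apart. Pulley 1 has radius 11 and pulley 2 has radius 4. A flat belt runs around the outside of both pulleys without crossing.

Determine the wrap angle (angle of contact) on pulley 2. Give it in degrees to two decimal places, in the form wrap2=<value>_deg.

open belt: β = asin((r2−r1)/C) = asin(-7/36) = -11.2123°
wrap1 = π − 2β = 202.4245°
wrap2 = π + 2β = 157.5755°

wrap2=157.58_deg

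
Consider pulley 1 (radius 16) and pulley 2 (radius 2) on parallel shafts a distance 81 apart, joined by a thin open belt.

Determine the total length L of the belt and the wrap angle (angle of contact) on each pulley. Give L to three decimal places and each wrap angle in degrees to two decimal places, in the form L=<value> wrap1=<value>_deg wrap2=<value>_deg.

L=220.974 wrap1=199.91_deg wrap2=160.09_deg

open belt: β = asin((r2−r1)/C) = asin(-14/81) = -9.9530°
wrap1 = π − 2β = 199.9059°
wrap2 = π + 2β = 160.0941°
tangent length = C·cosβ = 79.7810
L = r1·wrap1 + r2·wrap2 + 2·C·cosβ = 16·3.4890 + 2·2.7942 + 2·79.7810 = 220.9745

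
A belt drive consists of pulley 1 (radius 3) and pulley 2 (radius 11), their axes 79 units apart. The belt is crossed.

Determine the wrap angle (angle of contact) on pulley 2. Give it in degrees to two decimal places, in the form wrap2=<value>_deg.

wrap2=200.42_deg

crossed belt: β = asin((r1+r2)/C) = asin(14/79) = 10.2076°
wrap1 = wrap2 = π + 2β = 200.4152°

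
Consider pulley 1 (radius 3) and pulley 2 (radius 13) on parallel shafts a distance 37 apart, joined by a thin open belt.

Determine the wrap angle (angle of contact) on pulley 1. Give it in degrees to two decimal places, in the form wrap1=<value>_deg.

wrap1=148.64_deg

open belt: β = asin((r2−r1)/C) = asin(10/37) = 15.6804°
wrap1 = π − 2β = 148.6393°
wrap2 = π + 2β = 211.3607°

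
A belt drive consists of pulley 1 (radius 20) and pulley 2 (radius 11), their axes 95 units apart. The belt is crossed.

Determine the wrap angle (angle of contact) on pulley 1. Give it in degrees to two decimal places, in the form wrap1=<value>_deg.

crossed belt: β = asin((r1+r2)/C) = asin(31/95) = 19.0453°
wrap1 = wrap2 = π + 2β = 218.0906°

wrap1=218.09_deg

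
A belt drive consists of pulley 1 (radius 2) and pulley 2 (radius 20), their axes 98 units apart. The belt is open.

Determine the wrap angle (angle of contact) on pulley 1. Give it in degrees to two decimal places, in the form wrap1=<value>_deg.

open belt: β = asin((r2−r1)/C) = asin(18/98) = 10.5838°
wrap1 = π − 2β = 158.8324°
wrap2 = π + 2β = 201.1676°

wrap1=158.83_deg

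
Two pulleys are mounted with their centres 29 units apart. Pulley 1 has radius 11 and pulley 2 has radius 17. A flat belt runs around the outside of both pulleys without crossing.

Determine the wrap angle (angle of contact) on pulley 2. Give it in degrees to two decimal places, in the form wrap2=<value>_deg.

wrap2=203.88_deg

open belt: β = asin((r2−r1)/C) = asin(6/29) = 11.9405°
wrap1 = π − 2β = 156.1189°
wrap2 = π + 2β = 203.8811°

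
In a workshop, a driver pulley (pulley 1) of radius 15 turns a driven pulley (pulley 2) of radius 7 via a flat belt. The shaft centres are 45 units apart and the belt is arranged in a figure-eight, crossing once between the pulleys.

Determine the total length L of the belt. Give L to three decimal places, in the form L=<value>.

L=170.102

crossed belt: β = asin((r1+r2)/C) = asin(22/45) = 29.2676°
wrap1 = wrap2 = π + 2β = 238.5352°
tangent length = C·cosβ = 39.2556
L = (r1+r2)·wrap + 2·C·cosβ = 22·4.1632 + 2·39.2556 = 170.1021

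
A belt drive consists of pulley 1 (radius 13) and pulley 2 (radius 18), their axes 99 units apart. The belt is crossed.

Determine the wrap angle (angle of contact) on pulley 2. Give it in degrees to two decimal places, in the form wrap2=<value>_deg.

crossed belt: β = asin((r1+r2)/C) = asin(31/99) = 18.2480°
wrap1 = wrap2 = π + 2β = 216.4961°

wrap2=216.50_deg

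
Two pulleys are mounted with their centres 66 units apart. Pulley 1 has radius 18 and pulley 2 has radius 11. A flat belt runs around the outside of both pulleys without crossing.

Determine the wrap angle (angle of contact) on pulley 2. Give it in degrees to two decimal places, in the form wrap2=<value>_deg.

wrap2=167.82_deg

open belt: β = asin((r2−r1)/C) = asin(-7/66) = -6.0883°
wrap1 = π − 2β = 192.1766°
wrap2 = π + 2β = 167.8234°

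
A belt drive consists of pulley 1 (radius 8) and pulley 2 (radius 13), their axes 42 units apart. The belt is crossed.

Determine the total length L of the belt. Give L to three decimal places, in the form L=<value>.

crossed belt: β = asin((r1+r2)/C) = asin(21/42) = 30.0000°
wrap1 = wrap2 = π + 2β = 240.0000°
tangent length = C·cosβ = 36.3731
L = (r1+r2)·wrap + 2·C·cosβ = 21·4.1888 + 2·36.3731 = 160.7107

L=160.711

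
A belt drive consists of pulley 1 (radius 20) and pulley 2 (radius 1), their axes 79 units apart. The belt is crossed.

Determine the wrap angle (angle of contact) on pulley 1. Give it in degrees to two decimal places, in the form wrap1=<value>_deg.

wrap1=210.83_deg

crossed belt: β = asin((r1+r2)/C) = asin(21/79) = 15.4158°
wrap1 = wrap2 = π + 2β = 210.8317°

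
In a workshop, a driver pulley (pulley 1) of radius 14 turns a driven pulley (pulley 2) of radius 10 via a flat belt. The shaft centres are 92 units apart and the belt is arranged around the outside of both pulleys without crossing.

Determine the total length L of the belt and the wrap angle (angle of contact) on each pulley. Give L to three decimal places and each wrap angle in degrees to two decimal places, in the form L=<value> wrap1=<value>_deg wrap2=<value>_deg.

L=259.572 wrap1=184.98_deg wrap2=175.02_deg

open belt: β = asin((r2−r1)/C) = asin(-4/92) = -2.4919°
wrap1 = π − 2β = 184.9838°
wrap2 = π + 2β = 175.0162°
tangent length = C·cosβ = 91.9130
L = r1·wrap1 + r2·wrap2 + 2·C·cosβ = 14·3.2286 + 10·3.0546 + 2·91.9130 = 259.5722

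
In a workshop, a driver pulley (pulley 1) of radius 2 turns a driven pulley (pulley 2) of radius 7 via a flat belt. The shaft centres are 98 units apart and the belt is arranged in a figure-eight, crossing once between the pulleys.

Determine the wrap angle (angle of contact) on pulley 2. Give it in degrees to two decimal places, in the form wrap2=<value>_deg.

wrap2=190.54_deg

crossed belt: β = asin((r1+r2)/C) = asin(9/98) = 5.2693°
wrap1 = wrap2 = π + 2β = 190.5386°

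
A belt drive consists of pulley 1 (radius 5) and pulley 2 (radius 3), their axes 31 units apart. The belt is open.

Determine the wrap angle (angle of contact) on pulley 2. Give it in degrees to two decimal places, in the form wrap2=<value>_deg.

wrap2=172.60_deg

open belt: β = asin((r2−r1)/C) = asin(-2/31) = -3.6991°
wrap1 = π − 2β = 187.3981°
wrap2 = π + 2β = 172.6019°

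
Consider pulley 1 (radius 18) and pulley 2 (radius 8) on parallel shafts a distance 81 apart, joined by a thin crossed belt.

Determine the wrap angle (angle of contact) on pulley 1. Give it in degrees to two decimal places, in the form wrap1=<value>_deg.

crossed belt: β = asin((r1+r2)/C) = asin(26/81) = 18.7227°
wrap1 = wrap2 = π + 2β = 217.4453°

wrap1=217.45_deg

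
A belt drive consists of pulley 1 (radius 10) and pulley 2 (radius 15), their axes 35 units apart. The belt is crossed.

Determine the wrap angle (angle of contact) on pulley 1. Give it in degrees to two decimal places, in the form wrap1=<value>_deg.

wrap1=271.17_deg

crossed belt: β = asin((r1+r2)/C) = asin(25/35) = 45.5847°
wrap1 = wrap2 = π + 2β = 271.1694°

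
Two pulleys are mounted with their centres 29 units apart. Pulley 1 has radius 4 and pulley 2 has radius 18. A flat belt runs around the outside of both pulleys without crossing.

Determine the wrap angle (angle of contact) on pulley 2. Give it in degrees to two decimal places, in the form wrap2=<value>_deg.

open belt: β = asin((r2−r1)/C) = asin(14/29) = 28.8657°
wrap1 = π − 2β = 122.2685°
wrap2 = π + 2β = 237.7315°

wrap2=237.73_deg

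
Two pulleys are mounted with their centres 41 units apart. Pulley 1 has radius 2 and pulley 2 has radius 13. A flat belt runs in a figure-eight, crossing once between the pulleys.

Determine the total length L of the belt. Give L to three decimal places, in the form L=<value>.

crossed belt: β = asin((r1+r2)/C) = asin(15/41) = 21.4601°
wrap1 = wrap2 = π + 2β = 222.9203°
tangent length = C·cosβ = 38.1576
L = (r1+r2)·wrap + 2·C·cosβ = 15·3.8907 + 2·38.1576 = 134.6755

L=134.676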